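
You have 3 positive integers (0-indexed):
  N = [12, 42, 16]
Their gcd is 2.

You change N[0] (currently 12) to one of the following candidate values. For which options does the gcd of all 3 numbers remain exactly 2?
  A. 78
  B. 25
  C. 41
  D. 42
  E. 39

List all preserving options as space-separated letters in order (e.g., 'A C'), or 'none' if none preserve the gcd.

Answer: A D

Derivation:
Old gcd = 2; gcd of others (without N[0]) = 2
New gcd for candidate v: gcd(2, v). Preserves old gcd iff gcd(2, v) = 2.
  Option A: v=78, gcd(2,78)=2 -> preserves
  Option B: v=25, gcd(2,25)=1 -> changes
  Option C: v=41, gcd(2,41)=1 -> changes
  Option D: v=42, gcd(2,42)=2 -> preserves
  Option E: v=39, gcd(2,39)=1 -> changes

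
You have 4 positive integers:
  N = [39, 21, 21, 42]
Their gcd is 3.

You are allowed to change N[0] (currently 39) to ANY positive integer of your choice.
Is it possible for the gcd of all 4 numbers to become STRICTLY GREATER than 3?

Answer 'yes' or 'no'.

Current gcd = 3
gcd of all OTHER numbers (without N[0]=39): gcd([21, 21, 42]) = 21
The new gcd after any change is gcd(21, new_value).
This can be at most 21.
Since 21 > old gcd 3, the gcd CAN increase (e.g., set N[0] = 21).

Answer: yes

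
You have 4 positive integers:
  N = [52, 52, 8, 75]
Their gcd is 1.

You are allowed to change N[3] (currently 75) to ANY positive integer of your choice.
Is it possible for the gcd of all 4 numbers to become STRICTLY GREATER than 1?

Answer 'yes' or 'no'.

Current gcd = 1
gcd of all OTHER numbers (without N[3]=75): gcd([52, 52, 8]) = 4
The new gcd after any change is gcd(4, new_value).
This can be at most 4.
Since 4 > old gcd 1, the gcd CAN increase (e.g., set N[3] = 4).

Answer: yes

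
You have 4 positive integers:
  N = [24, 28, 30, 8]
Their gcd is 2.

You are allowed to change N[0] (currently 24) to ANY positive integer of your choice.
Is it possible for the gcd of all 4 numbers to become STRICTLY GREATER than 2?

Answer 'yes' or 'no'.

Current gcd = 2
gcd of all OTHER numbers (without N[0]=24): gcd([28, 30, 8]) = 2
The new gcd after any change is gcd(2, new_value).
This can be at most 2.
Since 2 = old gcd 2, the gcd can only stay the same or decrease.

Answer: no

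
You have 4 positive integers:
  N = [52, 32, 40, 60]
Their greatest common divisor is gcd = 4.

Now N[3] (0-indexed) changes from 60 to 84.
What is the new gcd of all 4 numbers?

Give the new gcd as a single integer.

Answer: 4

Derivation:
Numbers: [52, 32, 40, 60], gcd = 4
Change: index 3, 60 -> 84
gcd of the OTHER numbers (without index 3): gcd([52, 32, 40]) = 4
New gcd = gcd(g_others, new_val) = gcd(4, 84) = 4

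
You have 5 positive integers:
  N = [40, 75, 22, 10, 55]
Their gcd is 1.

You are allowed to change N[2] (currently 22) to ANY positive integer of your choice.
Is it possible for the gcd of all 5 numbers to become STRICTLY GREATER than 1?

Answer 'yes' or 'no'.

Answer: yes

Derivation:
Current gcd = 1
gcd of all OTHER numbers (without N[2]=22): gcd([40, 75, 10, 55]) = 5
The new gcd after any change is gcd(5, new_value).
This can be at most 5.
Since 5 > old gcd 1, the gcd CAN increase (e.g., set N[2] = 5).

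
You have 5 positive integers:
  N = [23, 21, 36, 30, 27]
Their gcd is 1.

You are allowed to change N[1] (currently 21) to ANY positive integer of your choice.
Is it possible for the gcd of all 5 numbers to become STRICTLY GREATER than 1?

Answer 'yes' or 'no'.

Answer: no

Derivation:
Current gcd = 1
gcd of all OTHER numbers (without N[1]=21): gcd([23, 36, 30, 27]) = 1
The new gcd after any change is gcd(1, new_value).
This can be at most 1.
Since 1 = old gcd 1, the gcd can only stay the same or decrease.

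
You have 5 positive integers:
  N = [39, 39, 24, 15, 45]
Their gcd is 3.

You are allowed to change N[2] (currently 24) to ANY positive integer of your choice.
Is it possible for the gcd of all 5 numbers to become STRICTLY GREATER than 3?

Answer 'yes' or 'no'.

Answer: no

Derivation:
Current gcd = 3
gcd of all OTHER numbers (without N[2]=24): gcd([39, 39, 15, 45]) = 3
The new gcd after any change is gcd(3, new_value).
This can be at most 3.
Since 3 = old gcd 3, the gcd can only stay the same or decrease.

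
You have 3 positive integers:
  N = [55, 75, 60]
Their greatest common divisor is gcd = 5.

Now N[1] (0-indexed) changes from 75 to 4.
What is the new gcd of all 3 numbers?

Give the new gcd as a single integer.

Numbers: [55, 75, 60], gcd = 5
Change: index 1, 75 -> 4
gcd of the OTHER numbers (without index 1): gcd([55, 60]) = 5
New gcd = gcd(g_others, new_val) = gcd(5, 4) = 1

Answer: 1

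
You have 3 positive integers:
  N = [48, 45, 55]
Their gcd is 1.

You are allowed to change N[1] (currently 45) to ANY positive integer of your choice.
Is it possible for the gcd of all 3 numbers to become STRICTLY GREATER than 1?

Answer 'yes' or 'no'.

Current gcd = 1
gcd of all OTHER numbers (without N[1]=45): gcd([48, 55]) = 1
The new gcd after any change is gcd(1, new_value).
This can be at most 1.
Since 1 = old gcd 1, the gcd can only stay the same or decrease.

Answer: no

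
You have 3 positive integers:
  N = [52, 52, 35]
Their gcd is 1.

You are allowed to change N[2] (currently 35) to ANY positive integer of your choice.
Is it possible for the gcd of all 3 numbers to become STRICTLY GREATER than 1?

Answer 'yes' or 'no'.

Current gcd = 1
gcd of all OTHER numbers (without N[2]=35): gcd([52, 52]) = 52
The new gcd after any change is gcd(52, new_value).
This can be at most 52.
Since 52 > old gcd 1, the gcd CAN increase (e.g., set N[2] = 52).

Answer: yes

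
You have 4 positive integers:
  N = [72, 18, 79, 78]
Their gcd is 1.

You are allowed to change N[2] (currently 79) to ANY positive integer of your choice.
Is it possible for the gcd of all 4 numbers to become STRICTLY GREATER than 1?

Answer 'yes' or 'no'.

Answer: yes

Derivation:
Current gcd = 1
gcd of all OTHER numbers (without N[2]=79): gcd([72, 18, 78]) = 6
The new gcd after any change is gcd(6, new_value).
This can be at most 6.
Since 6 > old gcd 1, the gcd CAN increase (e.g., set N[2] = 6).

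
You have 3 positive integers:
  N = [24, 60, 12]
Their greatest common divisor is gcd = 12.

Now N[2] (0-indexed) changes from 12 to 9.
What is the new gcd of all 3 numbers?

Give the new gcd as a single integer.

Answer: 3

Derivation:
Numbers: [24, 60, 12], gcd = 12
Change: index 2, 12 -> 9
gcd of the OTHER numbers (without index 2): gcd([24, 60]) = 12
New gcd = gcd(g_others, new_val) = gcd(12, 9) = 3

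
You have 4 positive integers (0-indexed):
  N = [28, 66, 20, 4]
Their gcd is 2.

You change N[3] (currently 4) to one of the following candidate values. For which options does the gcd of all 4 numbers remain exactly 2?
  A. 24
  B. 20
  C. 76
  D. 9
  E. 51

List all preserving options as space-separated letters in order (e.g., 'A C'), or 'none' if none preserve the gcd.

Old gcd = 2; gcd of others (without N[3]) = 2
New gcd for candidate v: gcd(2, v). Preserves old gcd iff gcd(2, v) = 2.
  Option A: v=24, gcd(2,24)=2 -> preserves
  Option B: v=20, gcd(2,20)=2 -> preserves
  Option C: v=76, gcd(2,76)=2 -> preserves
  Option D: v=9, gcd(2,9)=1 -> changes
  Option E: v=51, gcd(2,51)=1 -> changes

Answer: A B C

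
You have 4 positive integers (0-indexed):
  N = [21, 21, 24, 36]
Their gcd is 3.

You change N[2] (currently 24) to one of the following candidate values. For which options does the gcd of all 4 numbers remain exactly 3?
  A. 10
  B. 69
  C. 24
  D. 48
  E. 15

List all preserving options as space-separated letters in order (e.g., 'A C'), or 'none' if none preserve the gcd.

Old gcd = 3; gcd of others (without N[2]) = 3
New gcd for candidate v: gcd(3, v). Preserves old gcd iff gcd(3, v) = 3.
  Option A: v=10, gcd(3,10)=1 -> changes
  Option B: v=69, gcd(3,69)=3 -> preserves
  Option C: v=24, gcd(3,24)=3 -> preserves
  Option D: v=48, gcd(3,48)=3 -> preserves
  Option E: v=15, gcd(3,15)=3 -> preserves

Answer: B C D E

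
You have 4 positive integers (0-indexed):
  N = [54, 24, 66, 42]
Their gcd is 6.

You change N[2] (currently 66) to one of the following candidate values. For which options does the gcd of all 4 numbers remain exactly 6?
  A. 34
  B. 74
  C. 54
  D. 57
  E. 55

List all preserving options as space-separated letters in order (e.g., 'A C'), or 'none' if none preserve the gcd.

Answer: C

Derivation:
Old gcd = 6; gcd of others (without N[2]) = 6
New gcd for candidate v: gcd(6, v). Preserves old gcd iff gcd(6, v) = 6.
  Option A: v=34, gcd(6,34)=2 -> changes
  Option B: v=74, gcd(6,74)=2 -> changes
  Option C: v=54, gcd(6,54)=6 -> preserves
  Option D: v=57, gcd(6,57)=3 -> changes
  Option E: v=55, gcd(6,55)=1 -> changes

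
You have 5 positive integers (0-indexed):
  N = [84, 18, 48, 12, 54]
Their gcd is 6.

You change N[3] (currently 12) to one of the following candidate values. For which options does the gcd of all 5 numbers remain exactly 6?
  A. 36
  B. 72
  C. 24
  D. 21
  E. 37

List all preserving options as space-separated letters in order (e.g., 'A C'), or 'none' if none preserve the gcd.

Old gcd = 6; gcd of others (without N[3]) = 6
New gcd for candidate v: gcd(6, v). Preserves old gcd iff gcd(6, v) = 6.
  Option A: v=36, gcd(6,36)=6 -> preserves
  Option B: v=72, gcd(6,72)=6 -> preserves
  Option C: v=24, gcd(6,24)=6 -> preserves
  Option D: v=21, gcd(6,21)=3 -> changes
  Option E: v=37, gcd(6,37)=1 -> changes

Answer: A B C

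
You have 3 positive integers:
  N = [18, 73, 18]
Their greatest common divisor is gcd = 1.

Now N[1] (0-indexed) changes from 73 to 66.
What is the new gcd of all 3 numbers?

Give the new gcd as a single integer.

Numbers: [18, 73, 18], gcd = 1
Change: index 1, 73 -> 66
gcd of the OTHER numbers (without index 1): gcd([18, 18]) = 18
New gcd = gcd(g_others, new_val) = gcd(18, 66) = 6

Answer: 6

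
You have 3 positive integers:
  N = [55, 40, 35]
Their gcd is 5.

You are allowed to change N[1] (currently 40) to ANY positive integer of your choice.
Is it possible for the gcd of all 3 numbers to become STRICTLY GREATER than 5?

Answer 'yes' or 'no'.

Current gcd = 5
gcd of all OTHER numbers (without N[1]=40): gcd([55, 35]) = 5
The new gcd after any change is gcd(5, new_value).
This can be at most 5.
Since 5 = old gcd 5, the gcd can only stay the same or decrease.

Answer: no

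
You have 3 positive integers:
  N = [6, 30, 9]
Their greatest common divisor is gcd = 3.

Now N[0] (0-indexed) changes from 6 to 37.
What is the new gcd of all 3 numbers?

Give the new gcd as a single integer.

Answer: 1

Derivation:
Numbers: [6, 30, 9], gcd = 3
Change: index 0, 6 -> 37
gcd of the OTHER numbers (without index 0): gcd([30, 9]) = 3
New gcd = gcd(g_others, new_val) = gcd(3, 37) = 1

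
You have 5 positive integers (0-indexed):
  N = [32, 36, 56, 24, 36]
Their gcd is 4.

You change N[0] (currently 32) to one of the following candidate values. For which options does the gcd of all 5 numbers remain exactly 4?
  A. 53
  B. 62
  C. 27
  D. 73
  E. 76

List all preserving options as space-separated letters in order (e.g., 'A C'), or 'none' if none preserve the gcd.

Old gcd = 4; gcd of others (without N[0]) = 4
New gcd for candidate v: gcd(4, v). Preserves old gcd iff gcd(4, v) = 4.
  Option A: v=53, gcd(4,53)=1 -> changes
  Option B: v=62, gcd(4,62)=2 -> changes
  Option C: v=27, gcd(4,27)=1 -> changes
  Option D: v=73, gcd(4,73)=1 -> changes
  Option E: v=76, gcd(4,76)=4 -> preserves

Answer: E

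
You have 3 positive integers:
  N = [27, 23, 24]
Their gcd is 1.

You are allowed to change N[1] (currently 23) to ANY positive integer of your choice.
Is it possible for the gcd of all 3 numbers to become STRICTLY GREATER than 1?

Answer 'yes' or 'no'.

Answer: yes

Derivation:
Current gcd = 1
gcd of all OTHER numbers (without N[1]=23): gcd([27, 24]) = 3
The new gcd after any change is gcd(3, new_value).
This can be at most 3.
Since 3 > old gcd 1, the gcd CAN increase (e.g., set N[1] = 3).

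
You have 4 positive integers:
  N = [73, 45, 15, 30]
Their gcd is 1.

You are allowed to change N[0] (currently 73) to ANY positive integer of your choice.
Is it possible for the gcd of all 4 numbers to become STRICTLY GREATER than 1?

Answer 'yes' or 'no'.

Current gcd = 1
gcd of all OTHER numbers (without N[0]=73): gcd([45, 15, 30]) = 15
The new gcd after any change is gcd(15, new_value).
This can be at most 15.
Since 15 > old gcd 1, the gcd CAN increase (e.g., set N[0] = 15).

Answer: yes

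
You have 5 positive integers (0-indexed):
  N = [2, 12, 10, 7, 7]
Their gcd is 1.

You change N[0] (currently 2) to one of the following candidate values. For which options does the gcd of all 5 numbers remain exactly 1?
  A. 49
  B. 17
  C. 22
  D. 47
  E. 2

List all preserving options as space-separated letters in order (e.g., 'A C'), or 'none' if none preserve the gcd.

Old gcd = 1; gcd of others (without N[0]) = 1
New gcd for candidate v: gcd(1, v). Preserves old gcd iff gcd(1, v) = 1.
  Option A: v=49, gcd(1,49)=1 -> preserves
  Option B: v=17, gcd(1,17)=1 -> preserves
  Option C: v=22, gcd(1,22)=1 -> preserves
  Option D: v=47, gcd(1,47)=1 -> preserves
  Option E: v=2, gcd(1,2)=1 -> preserves

Answer: A B C D E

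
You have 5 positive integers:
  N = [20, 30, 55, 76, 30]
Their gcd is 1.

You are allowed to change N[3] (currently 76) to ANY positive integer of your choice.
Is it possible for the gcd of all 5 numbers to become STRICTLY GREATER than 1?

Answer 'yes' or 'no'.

Answer: yes

Derivation:
Current gcd = 1
gcd of all OTHER numbers (without N[3]=76): gcd([20, 30, 55, 30]) = 5
The new gcd after any change is gcd(5, new_value).
This can be at most 5.
Since 5 > old gcd 1, the gcd CAN increase (e.g., set N[3] = 5).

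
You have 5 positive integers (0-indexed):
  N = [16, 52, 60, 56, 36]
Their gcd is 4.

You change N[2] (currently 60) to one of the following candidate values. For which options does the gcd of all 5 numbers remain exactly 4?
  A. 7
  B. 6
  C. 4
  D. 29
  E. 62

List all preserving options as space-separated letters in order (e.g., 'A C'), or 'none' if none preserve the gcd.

Answer: C

Derivation:
Old gcd = 4; gcd of others (without N[2]) = 4
New gcd for candidate v: gcd(4, v). Preserves old gcd iff gcd(4, v) = 4.
  Option A: v=7, gcd(4,7)=1 -> changes
  Option B: v=6, gcd(4,6)=2 -> changes
  Option C: v=4, gcd(4,4)=4 -> preserves
  Option D: v=29, gcd(4,29)=1 -> changes
  Option E: v=62, gcd(4,62)=2 -> changes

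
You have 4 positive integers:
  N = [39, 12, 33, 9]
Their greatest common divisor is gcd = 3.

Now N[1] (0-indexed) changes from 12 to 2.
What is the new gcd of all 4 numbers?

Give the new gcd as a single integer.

Numbers: [39, 12, 33, 9], gcd = 3
Change: index 1, 12 -> 2
gcd of the OTHER numbers (without index 1): gcd([39, 33, 9]) = 3
New gcd = gcd(g_others, new_val) = gcd(3, 2) = 1

Answer: 1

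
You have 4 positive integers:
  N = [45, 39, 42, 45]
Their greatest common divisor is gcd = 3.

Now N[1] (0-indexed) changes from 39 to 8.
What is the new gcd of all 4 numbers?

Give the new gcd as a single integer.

Numbers: [45, 39, 42, 45], gcd = 3
Change: index 1, 39 -> 8
gcd of the OTHER numbers (without index 1): gcd([45, 42, 45]) = 3
New gcd = gcd(g_others, new_val) = gcd(3, 8) = 1

Answer: 1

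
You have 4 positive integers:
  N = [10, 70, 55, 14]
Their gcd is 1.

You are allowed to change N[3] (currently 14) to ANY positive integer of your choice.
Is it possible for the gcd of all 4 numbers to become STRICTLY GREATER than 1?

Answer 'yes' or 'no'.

Answer: yes

Derivation:
Current gcd = 1
gcd of all OTHER numbers (without N[3]=14): gcd([10, 70, 55]) = 5
The new gcd after any change is gcd(5, new_value).
This can be at most 5.
Since 5 > old gcd 1, the gcd CAN increase (e.g., set N[3] = 5).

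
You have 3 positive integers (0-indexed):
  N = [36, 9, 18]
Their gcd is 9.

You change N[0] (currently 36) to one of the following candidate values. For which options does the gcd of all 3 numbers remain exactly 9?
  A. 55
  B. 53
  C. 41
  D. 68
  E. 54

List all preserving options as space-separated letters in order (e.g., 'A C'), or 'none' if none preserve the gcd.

Answer: E

Derivation:
Old gcd = 9; gcd of others (without N[0]) = 9
New gcd for candidate v: gcd(9, v). Preserves old gcd iff gcd(9, v) = 9.
  Option A: v=55, gcd(9,55)=1 -> changes
  Option B: v=53, gcd(9,53)=1 -> changes
  Option C: v=41, gcd(9,41)=1 -> changes
  Option D: v=68, gcd(9,68)=1 -> changes
  Option E: v=54, gcd(9,54)=9 -> preserves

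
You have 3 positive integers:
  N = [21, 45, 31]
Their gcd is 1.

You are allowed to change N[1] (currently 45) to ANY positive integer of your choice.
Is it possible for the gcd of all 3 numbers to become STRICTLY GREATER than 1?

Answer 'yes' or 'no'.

Current gcd = 1
gcd of all OTHER numbers (without N[1]=45): gcd([21, 31]) = 1
The new gcd after any change is gcd(1, new_value).
This can be at most 1.
Since 1 = old gcd 1, the gcd can only stay the same or decrease.

Answer: no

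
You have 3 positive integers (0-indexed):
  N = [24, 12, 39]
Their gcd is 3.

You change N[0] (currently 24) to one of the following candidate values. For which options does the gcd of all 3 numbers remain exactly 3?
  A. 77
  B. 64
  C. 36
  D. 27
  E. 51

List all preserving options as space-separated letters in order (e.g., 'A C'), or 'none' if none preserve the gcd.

Answer: C D E

Derivation:
Old gcd = 3; gcd of others (without N[0]) = 3
New gcd for candidate v: gcd(3, v). Preserves old gcd iff gcd(3, v) = 3.
  Option A: v=77, gcd(3,77)=1 -> changes
  Option B: v=64, gcd(3,64)=1 -> changes
  Option C: v=36, gcd(3,36)=3 -> preserves
  Option D: v=27, gcd(3,27)=3 -> preserves
  Option E: v=51, gcd(3,51)=3 -> preserves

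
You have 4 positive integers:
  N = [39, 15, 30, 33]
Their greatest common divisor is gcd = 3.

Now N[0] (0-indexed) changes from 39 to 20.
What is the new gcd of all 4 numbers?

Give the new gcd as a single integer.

Answer: 1

Derivation:
Numbers: [39, 15, 30, 33], gcd = 3
Change: index 0, 39 -> 20
gcd of the OTHER numbers (without index 0): gcd([15, 30, 33]) = 3
New gcd = gcd(g_others, new_val) = gcd(3, 20) = 1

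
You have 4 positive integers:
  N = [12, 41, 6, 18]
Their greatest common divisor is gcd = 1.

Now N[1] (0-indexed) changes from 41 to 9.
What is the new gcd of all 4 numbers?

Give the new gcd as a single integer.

Answer: 3

Derivation:
Numbers: [12, 41, 6, 18], gcd = 1
Change: index 1, 41 -> 9
gcd of the OTHER numbers (without index 1): gcd([12, 6, 18]) = 6
New gcd = gcd(g_others, new_val) = gcd(6, 9) = 3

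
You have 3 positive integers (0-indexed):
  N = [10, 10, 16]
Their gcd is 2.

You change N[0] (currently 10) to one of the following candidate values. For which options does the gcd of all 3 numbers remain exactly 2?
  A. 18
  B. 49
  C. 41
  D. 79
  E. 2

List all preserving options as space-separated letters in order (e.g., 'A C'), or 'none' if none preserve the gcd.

Answer: A E

Derivation:
Old gcd = 2; gcd of others (without N[0]) = 2
New gcd for candidate v: gcd(2, v). Preserves old gcd iff gcd(2, v) = 2.
  Option A: v=18, gcd(2,18)=2 -> preserves
  Option B: v=49, gcd(2,49)=1 -> changes
  Option C: v=41, gcd(2,41)=1 -> changes
  Option D: v=79, gcd(2,79)=1 -> changes
  Option E: v=2, gcd(2,2)=2 -> preserves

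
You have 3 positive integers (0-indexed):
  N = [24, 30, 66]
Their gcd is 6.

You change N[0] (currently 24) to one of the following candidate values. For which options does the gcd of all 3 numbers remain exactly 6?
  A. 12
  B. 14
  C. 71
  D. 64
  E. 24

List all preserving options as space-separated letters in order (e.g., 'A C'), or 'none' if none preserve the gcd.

Answer: A E

Derivation:
Old gcd = 6; gcd of others (without N[0]) = 6
New gcd for candidate v: gcd(6, v). Preserves old gcd iff gcd(6, v) = 6.
  Option A: v=12, gcd(6,12)=6 -> preserves
  Option B: v=14, gcd(6,14)=2 -> changes
  Option C: v=71, gcd(6,71)=1 -> changes
  Option D: v=64, gcd(6,64)=2 -> changes
  Option E: v=24, gcd(6,24)=6 -> preserves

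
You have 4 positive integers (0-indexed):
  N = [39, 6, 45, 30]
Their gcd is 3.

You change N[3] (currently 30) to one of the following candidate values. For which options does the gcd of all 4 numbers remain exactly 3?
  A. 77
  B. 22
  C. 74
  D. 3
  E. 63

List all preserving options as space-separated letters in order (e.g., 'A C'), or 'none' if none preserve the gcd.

Answer: D E

Derivation:
Old gcd = 3; gcd of others (without N[3]) = 3
New gcd for candidate v: gcd(3, v). Preserves old gcd iff gcd(3, v) = 3.
  Option A: v=77, gcd(3,77)=1 -> changes
  Option B: v=22, gcd(3,22)=1 -> changes
  Option C: v=74, gcd(3,74)=1 -> changes
  Option D: v=3, gcd(3,3)=3 -> preserves
  Option E: v=63, gcd(3,63)=3 -> preserves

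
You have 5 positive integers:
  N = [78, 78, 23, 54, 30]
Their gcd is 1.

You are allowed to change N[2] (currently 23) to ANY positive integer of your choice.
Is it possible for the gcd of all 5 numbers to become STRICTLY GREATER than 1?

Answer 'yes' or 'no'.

Answer: yes

Derivation:
Current gcd = 1
gcd of all OTHER numbers (without N[2]=23): gcd([78, 78, 54, 30]) = 6
The new gcd after any change is gcd(6, new_value).
This can be at most 6.
Since 6 > old gcd 1, the gcd CAN increase (e.g., set N[2] = 6).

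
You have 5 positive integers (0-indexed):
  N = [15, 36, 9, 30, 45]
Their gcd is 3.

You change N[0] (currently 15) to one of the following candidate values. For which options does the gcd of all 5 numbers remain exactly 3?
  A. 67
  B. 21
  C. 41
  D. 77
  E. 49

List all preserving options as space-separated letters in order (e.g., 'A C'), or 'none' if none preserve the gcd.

Old gcd = 3; gcd of others (without N[0]) = 3
New gcd for candidate v: gcd(3, v). Preserves old gcd iff gcd(3, v) = 3.
  Option A: v=67, gcd(3,67)=1 -> changes
  Option B: v=21, gcd(3,21)=3 -> preserves
  Option C: v=41, gcd(3,41)=1 -> changes
  Option D: v=77, gcd(3,77)=1 -> changes
  Option E: v=49, gcd(3,49)=1 -> changes

Answer: B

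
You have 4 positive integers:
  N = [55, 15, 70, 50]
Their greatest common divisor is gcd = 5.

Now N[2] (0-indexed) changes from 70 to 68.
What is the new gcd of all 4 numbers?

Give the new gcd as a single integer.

Numbers: [55, 15, 70, 50], gcd = 5
Change: index 2, 70 -> 68
gcd of the OTHER numbers (without index 2): gcd([55, 15, 50]) = 5
New gcd = gcd(g_others, new_val) = gcd(5, 68) = 1

Answer: 1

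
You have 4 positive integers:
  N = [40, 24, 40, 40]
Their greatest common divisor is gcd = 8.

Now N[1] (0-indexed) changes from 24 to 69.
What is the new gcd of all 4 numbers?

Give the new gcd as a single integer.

Answer: 1

Derivation:
Numbers: [40, 24, 40, 40], gcd = 8
Change: index 1, 24 -> 69
gcd of the OTHER numbers (without index 1): gcd([40, 40, 40]) = 40
New gcd = gcd(g_others, new_val) = gcd(40, 69) = 1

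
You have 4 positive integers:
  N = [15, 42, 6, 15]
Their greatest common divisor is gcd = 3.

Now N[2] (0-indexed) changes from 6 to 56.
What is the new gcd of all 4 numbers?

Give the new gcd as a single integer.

Numbers: [15, 42, 6, 15], gcd = 3
Change: index 2, 6 -> 56
gcd of the OTHER numbers (without index 2): gcd([15, 42, 15]) = 3
New gcd = gcd(g_others, new_val) = gcd(3, 56) = 1

Answer: 1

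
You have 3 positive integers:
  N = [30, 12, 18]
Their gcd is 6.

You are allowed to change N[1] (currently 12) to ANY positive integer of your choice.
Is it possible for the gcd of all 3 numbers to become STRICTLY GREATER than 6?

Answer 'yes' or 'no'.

Current gcd = 6
gcd of all OTHER numbers (without N[1]=12): gcd([30, 18]) = 6
The new gcd after any change is gcd(6, new_value).
This can be at most 6.
Since 6 = old gcd 6, the gcd can only stay the same or decrease.

Answer: no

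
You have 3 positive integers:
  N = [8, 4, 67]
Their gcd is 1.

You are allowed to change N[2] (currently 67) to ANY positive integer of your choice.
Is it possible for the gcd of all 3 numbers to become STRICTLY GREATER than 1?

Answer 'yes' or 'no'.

Answer: yes

Derivation:
Current gcd = 1
gcd of all OTHER numbers (without N[2]=67): gcd([8, 4]) = 4
The new gcd after any change is gcd(4, new_value).
This can be at most 4.
Since 4 > old gcd 1, the gcd CAN increase (e.g., set N[2] = 4).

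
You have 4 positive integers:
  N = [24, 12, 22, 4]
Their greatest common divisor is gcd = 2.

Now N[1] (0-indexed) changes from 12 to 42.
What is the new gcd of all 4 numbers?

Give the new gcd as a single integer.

Answer: 2

Derivation:
Numbers: [24, 12, 22, 4], gcd = 2
Change: index 1, 12 -> 42
gcd of the OTHER numbers (without index 1): gcd([24, 22, 4]) = 2
New gcd = gcd(g_others, new_val) = gcd(2, 42) = 2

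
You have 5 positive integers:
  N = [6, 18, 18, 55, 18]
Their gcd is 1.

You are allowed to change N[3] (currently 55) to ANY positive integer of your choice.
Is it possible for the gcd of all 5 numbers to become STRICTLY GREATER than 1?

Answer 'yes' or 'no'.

Answer: yes

Derivation:
Current gcd = 1
gcd of all OTHER numbers (without N[3]=55): gcd([6, 18, 18, 18]) = 6
The new gcd after any change is gcd(6, new_value).
This can be at most 6.
Since 6 > old gcd 1, the gcd CAN increase (e.g., set N[3] = 6).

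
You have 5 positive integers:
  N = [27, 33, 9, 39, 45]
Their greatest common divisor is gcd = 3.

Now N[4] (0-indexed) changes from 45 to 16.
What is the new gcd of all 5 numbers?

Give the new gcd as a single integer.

Answer: 1

Derivation:
Numbers: [27, 33, 9, 39, 45], gcd = 3
Change: index 4, 45 -> 16
gcd of the OTHER numbers (without index 4): gcd([27, 33, 9, 39]) = 3
New gcd = gcd(g_others, new_val) = gcd(3, 16) = 1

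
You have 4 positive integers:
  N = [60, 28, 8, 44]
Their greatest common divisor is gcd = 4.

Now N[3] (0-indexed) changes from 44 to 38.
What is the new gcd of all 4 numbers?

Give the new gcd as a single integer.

Answer: 2

Derivation:
Numbers: [60, 28, 8, 44], gcd = 4
Change: index 3, 44 -> 38
gcd of the OTHER numbers (without index 3): gcd([60, 28, 8]) = 4
New gcd = gcd(g_others, new_val) = gcd(4, 38) = 2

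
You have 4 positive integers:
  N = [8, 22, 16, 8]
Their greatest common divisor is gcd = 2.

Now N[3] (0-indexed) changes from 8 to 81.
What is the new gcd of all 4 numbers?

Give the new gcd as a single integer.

Answer: 1

Derivation:
Numbers: [8, 22, 16, 8], gcd = 2
Change: index 3, 8 -> 81
gcd of the OTHER numbers (without index 3): gcd([8, 22, 16]) = 2
New gcd = gcd(g_others, new_val) = gcd(2, 81) = 1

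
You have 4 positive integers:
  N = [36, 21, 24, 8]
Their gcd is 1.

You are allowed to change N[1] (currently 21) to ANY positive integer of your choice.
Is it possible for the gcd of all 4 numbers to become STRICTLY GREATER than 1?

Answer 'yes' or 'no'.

Current gcd = 1
gcd of all OTHER numbers (without N[1]=21): gcd([36, 24, 8]) = 4
The new gcd after any change is gcd(4, new_value).
This can be at most 4.
Since 4 > old gcd 1, the gcd CAN increase (e.g., set N[1] = 4).

Answer: yes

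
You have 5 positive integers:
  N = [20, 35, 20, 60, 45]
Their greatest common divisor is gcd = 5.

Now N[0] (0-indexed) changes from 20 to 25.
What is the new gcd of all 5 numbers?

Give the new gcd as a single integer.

Numbers: [20, 35, 20, 60, 45], gcd = 5
Change: index 0, 20 -> 25
gcd of the OTHER numbers (without index 0): gcd([35, 20, 60, 45]) = 5
New gcd = gcd(g_others, new_val) = gcd(5, 25) = 5

Answer: 5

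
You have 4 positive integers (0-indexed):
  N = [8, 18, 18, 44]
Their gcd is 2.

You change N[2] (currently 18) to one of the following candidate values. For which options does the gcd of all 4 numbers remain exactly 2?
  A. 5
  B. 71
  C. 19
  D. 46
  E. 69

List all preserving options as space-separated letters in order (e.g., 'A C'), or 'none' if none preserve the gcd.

Old gcd = 2; gcd of others (without N[2]) = 2
New gcd for candidate v: gcd(2, v). Preserves old gcd iff gcd(2, v) = 2.
  Option A: v=5, gcd(2,5)=1 -> changes
  Option B: v=71, gcd(2,71)=1 -> changes
  Option C: v=19, gcd(2,19)=1 -> changes
  Option D: v=46, gcd(2,46)=2 -> preserves
  Option E: v=69, gcd(2,69)=1 -> changes

Answer: D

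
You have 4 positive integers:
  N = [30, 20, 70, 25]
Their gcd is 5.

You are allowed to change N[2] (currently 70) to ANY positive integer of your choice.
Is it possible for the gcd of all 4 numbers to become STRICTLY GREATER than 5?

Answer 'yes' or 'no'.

Answer: no

Derivation:
Current gcd = 5
gcd of all OTHER numbers (without N[2]=70): gcd([30, 20, 25]) = 5
The new gcd after any change is gcd(5, new_value).
This can be at most 5.
Since 5 = old gcd 5, the gcd can only stay the same or decrease.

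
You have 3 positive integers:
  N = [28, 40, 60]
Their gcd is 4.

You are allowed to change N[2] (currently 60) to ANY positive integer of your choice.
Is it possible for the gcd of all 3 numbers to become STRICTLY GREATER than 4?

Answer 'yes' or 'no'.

Answer: no

Derivation:
Current gcd = 4
gcd of all OTHER numbers (without N[2]=60): gcd([28, 40]) = 4
The new gcd after any change is gcd(4, new_value).
This can be at most 4.
Since 4 = old gcd 4, the gcd can only stay the same or decrease.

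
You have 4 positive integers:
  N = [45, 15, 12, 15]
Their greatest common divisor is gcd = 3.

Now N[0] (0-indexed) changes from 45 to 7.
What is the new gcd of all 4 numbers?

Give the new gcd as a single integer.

Answer: 1

Derivation:
Numbers: [45, 15, 12, 15], gcd = 3
Change: index 0, 45 -> 7
gcd of the OTHER numbers (without index 0): gcd([15, 12, 15]) = 3
New gcd = gcd(g_others, new_val) = gcd(3, 7) = 1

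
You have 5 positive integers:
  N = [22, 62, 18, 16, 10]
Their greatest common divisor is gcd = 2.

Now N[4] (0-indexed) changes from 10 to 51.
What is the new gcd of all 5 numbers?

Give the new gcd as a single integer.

Answer: 1

Derivation:
Numbers: [22, 62, 18, 16, 10], gcd = 2
Change: index 4, 10 -> 51
gcd of the OTHER numbers (without index 4): gcd([22, 62, 18, 16]) = 2
New gcd = gcd(g_others, new_val) = gcd(2, 51) = 1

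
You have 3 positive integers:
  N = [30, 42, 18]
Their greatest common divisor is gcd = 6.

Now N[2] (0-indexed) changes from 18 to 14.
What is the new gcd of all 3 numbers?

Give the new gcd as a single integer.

Answer: 2

Derivation:
Numbers: [30, 42, 18], gcd = 6
Change: index 2, 18 -> 14
gcd of the OTHER numbers (without index 2): gcd([30, 42]) = 6
New gcd = gcd(g_others, new_val) = gcd(6, 14) = 2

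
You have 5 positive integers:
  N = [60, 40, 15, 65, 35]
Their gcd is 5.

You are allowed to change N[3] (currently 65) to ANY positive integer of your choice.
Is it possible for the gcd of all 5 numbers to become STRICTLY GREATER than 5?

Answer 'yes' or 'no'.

Current gcd = 5
gcd of all OTHER numbers (without N[3]=65): gcd([60, 40, 15, 35]) = 5
The new gcd after any change is gcd(5, new_value).
This can be at most 5.
Since 5 = old gcd 5, the gcd can only stay the same or decrease.

Answer: no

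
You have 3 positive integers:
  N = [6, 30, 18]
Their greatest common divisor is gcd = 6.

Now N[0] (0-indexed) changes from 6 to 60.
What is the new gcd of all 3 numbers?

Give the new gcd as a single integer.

Answer: 6

Derivation:
Numbers: [6, 30, 18], gcd = 6
Change: index 0, 6 -> 60
gcd of the OTHER numbers (without index 0): gcd([30, 18]) = 6
New gcd = gcd(g_others, new_val) = gcd(6, 60) = 6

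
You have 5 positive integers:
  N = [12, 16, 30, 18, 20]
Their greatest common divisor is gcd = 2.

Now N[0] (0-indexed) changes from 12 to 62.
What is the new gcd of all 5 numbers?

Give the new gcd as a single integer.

Numbers: [12, 16, 30, 18, 20], gcd = 2
Change: index 0, 12 -> 62
gcd of the OTHER numbers (without index 0): gcd([16, 30, 18, 20]) = 2
New gcd = gcd(g_others, new_val) = gcd(2, 62) = 2

Answer: 2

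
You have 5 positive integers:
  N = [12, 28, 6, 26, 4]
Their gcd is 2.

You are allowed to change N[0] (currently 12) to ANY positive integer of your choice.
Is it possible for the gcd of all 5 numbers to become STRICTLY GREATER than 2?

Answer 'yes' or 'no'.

Answer: no

Derivation:
Current gcd = 2
gcd of all OTHER numbers (without N[0]=12): gcd([28, 6, 26, 4]) = 2
The new gcd after any change is gcd(2, new_value).
This can be at most 2.
Since 2 = old gcd 2, the gcd can only stay the same or decrease.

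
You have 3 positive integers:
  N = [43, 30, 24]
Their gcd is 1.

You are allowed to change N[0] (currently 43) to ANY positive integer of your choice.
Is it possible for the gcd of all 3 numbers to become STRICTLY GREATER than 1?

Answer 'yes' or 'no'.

Current gcd = 1
gcd of all OTHER numbers (without N[0]=43): gcd([30, 24]) = 6
The new gcd after any change is gcd(6, new_value).
This can be at most 6.
Since 6 > old gcd 1, the gcd CAN increase (e.g., set N[0] = 6).

Answer: yes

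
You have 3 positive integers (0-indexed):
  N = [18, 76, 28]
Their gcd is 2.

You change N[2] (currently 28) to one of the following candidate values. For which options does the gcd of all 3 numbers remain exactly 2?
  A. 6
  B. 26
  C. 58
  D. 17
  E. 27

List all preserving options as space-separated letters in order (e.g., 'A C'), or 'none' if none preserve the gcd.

Answer: A B C

Derivation:
Old gcd = 2; gcd of others (without N[2]) = 2
New gcd for candidate v: gcd(2, v). Preserves old gcd iff gcd(2, v) = 2.
  Option A: v=6, gcd(2,6)=2 -> preserves
  Option B: v=26, gcd(2,26)=2 -> preserves
  Option C: v=58, gcd(2,58)=2 -> preserves
  Option D: v=17, gcd(2,17)=1 -> changes
  Option E: v=27, gcd(2,27)=1 -> changes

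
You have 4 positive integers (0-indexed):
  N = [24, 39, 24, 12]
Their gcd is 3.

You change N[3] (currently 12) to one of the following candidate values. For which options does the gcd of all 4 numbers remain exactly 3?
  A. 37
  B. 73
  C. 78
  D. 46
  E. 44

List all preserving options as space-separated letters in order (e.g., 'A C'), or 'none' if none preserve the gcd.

Old gcd = 3; gcd of others (without N[3]) = 3
New gcd for candidate v: gcd(3, v). Preserves old gcd iff gcd(3, v) = 3.
  Option A: v=37, gcd(3,37)=1 -> changes
  Option B: v=73, gcd(3,73)=1 -> changes
  Option C: v=78, gcd(3,78)=3 -> preserves
  Option D: v=46, gcd(3,46)=1 -> changes
  Option E: v=44, gcd(3,44)=1 -> changes

Answer: C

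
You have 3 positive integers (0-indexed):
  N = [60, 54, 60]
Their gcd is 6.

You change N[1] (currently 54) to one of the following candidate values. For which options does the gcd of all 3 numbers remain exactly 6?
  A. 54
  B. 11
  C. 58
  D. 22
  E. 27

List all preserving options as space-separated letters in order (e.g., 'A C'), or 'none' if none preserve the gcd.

Answer: A

Derivation:
Old gcd = 6; gcd of others (without N[1]) = 60
New gcd for candidate v: gcd(60, v). Preserves old gcd iff gcd(60, v) = 6.
  Option A: v=54, gcd(60,54)=6 -> preserves
  Option B: v=11, gcd(60,11)=1 -> changes
  Option C: v=58, gcd(60,58)=2 -> changes
  Option D: v=22, gcd(60,22)=2 -> changes
  Option E: v=27, gcd(60,27)=3 -> changes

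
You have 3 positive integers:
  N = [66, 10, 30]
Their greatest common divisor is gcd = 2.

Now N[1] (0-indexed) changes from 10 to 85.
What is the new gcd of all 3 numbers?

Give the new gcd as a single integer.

Answer: 1

Derivation:
Numbers: [66, 10, 30], gcd = 2
Change: index 1, 10 -> 85
gcd of the OTHER numbers (without index 1): gcd([66, 30]) = 6
New gcd = gcd(g_others, new_val) = gcd(6, 85) = 1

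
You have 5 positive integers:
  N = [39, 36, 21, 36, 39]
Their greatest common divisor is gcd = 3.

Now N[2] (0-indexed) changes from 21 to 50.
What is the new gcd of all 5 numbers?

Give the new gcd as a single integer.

Numbers: [39, 36, 21, 36, 39], gcd = 3
Change: index 2, 21 -> 50
gcd of the OTHER numbers (without index 2): gcd([39, 36, 36, 39]) = 3
New gcd = gcd(g_others, new_val) = gcd(3, 50) = 1

Answer: 1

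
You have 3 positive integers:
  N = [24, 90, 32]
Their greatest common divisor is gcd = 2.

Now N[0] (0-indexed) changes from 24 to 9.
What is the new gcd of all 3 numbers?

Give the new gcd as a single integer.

Answer: 1

Derivation:
Numbers: [24, 90, 32], gcd = 2
Change: index 0, 24 -> 9
gcd of the OTHER numbers (without index 0): gcd([90, 32]) = 2
New gcd = gcd(g_others, new_val) = gcd(2, 9) = 1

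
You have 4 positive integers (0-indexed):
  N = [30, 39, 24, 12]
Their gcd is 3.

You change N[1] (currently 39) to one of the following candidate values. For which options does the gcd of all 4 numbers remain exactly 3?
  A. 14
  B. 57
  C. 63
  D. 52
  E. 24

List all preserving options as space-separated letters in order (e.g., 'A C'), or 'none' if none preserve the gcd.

Old gcd = 3; gcd of others (without N[1]) = 6
New gcd for candidate v: gcd(6, v). Preserves old gcd iff gcd(6, v) = 3.
  Option A: v=14, gcd(6,14)=2 -> changes
  Option B: v=57, gcd(6,57)=3 -> preserves
  Option C: v=63, gcd(6,63)=3 -> preserves
  Option D: v=52, gcd(6,52)=2 -> changes
  Option E: v=24, gcd(6,24)=6 -> changes

Answer: B C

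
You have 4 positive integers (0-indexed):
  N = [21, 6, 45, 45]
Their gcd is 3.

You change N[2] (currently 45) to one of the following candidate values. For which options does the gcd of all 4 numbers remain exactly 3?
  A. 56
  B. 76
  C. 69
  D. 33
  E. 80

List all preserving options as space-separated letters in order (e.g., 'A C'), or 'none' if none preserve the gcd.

Answer: C D

Derivation:
Old gcd = 3; gcd of others (without N[2]) = 3
New gcd for candidate v: gcd(3, v). Preserves old gcd iff gcd(3, v) = 3.
  Option A: v=56, gcd(3,56)=1 -> changes
  Option B: v=76, gcd(3,76)=1 -> changes
  Option C: v=69, gcd(3,69)=3 -> preserves
  Option D: v=33, gcd(3,33)=3 -> preserves
  Option E: v=80, gcd(3,80)=1 -> changes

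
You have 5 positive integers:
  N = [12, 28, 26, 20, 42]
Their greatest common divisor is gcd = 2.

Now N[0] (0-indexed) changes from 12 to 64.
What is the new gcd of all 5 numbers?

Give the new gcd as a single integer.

Answer: 2

Derivation:
Numbers: [12, 28, 26, 20, 42], gcd = 2
Change: index 0, 12 -> 64
gcd of the OTHER numbers (without index 0): gcd([28, 26, 20, 42]) = 2
New gcd = gcd(g_others, new_val) = gcd(2, 64) = 2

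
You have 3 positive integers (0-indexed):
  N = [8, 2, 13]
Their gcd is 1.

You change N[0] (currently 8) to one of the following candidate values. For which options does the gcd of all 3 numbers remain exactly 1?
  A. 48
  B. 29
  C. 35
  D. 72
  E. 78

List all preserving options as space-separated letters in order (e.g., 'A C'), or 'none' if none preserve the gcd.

Old gcd = 1; gcd of others (without N[0]) = 1
New gcd for candidate v: gcd(1, v). Preserves old gcd iff gcd(1, v) = 1.
  Option A: v=48, gcd(1,48)=1 -> preserves
  Option B: v=29, gcd(1,29)=1 -> preserves
  Option C: v=35, gcd(1,35)=1 -> preserves
  Option D: v=72, gcd(1,72)=1 -> preserves
  Option E: v=78, gcd(1,78)=1 -> preserves

Answer: A B C D E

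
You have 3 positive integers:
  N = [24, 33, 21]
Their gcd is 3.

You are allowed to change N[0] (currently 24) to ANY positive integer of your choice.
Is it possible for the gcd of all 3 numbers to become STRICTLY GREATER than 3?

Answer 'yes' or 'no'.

Current gcd = 3
gcd of all OTHER numbers (without N[0]=24): gcd([33, 21]) = 3
The new gcd after any change is gcd(3, new_value).
This can be at most 3.
Since 3 = old gcd 3, the gcd can only stay the same or decrease.

Answer: no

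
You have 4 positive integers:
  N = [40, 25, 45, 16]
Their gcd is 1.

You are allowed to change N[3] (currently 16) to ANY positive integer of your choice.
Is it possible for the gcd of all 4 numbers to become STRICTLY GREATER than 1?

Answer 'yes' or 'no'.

Current gcd = 1
gcd of all OTHER numbers (without N[3]=16): gcd([40, 25, 45]) = 5
The new gcd after any change is gcd(5, new_value).
This can be at most 5.
Since 5 > old gcd 1, the gcd CAN increase (e.g., set N[3] = 5).

Answer: yes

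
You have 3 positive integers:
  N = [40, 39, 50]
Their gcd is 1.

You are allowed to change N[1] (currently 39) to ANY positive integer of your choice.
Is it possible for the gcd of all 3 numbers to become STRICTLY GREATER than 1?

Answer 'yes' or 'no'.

Current gcd = 1
gcd of all OTHER numbers (without N[1]=39): gcd([40, 50]) = 10
The new gcd after any change is gcd(10, new_value).
This can be at most 10.
Since 10 > old gcd 1, the gcd CAN increase (e.g., set N[1] = 10).

Answer: yes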